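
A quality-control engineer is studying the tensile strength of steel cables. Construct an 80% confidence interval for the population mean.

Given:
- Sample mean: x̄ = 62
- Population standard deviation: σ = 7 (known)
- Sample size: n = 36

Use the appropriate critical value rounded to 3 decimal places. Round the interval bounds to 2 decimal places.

The population standard deviation σ is known, so use a z-interval (standard normal critical value).

For 80% confidence, z* = 1.282 (from standard normal table)

Standard error: SE = σ/√n = 7/√36 = 1.166667

Margin of error: E = z* × SE = 1.282 × 1.166667 = 1.4957

Z-interval: x̄ ± E = 62 ± 1.4957 = (60.5043, 63.4957)

Rounded to 2 decimal places:

(60.50, 63.50)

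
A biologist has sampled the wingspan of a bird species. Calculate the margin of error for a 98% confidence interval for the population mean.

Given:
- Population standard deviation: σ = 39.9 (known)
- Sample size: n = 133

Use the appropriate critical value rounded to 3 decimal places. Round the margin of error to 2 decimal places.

The population standard deviation σ is known, so use the z-interval margin of error formula.

For 98% confidence, z* = 2.326 (from standard normal table)

Margin of error formula for z-interval: E = z* × σ/√n

E = 2.326 × 39.9/√133
  = 2.326 × 3.459769
  = 8.0474

Rounded to 2 decimal places:

8.05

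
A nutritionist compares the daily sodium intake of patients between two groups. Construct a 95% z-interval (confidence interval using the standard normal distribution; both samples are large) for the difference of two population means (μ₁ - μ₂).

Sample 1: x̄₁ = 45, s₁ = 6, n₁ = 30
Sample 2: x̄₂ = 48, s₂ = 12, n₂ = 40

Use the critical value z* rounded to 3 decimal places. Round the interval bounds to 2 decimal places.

Both samples are large (n₁ = 30 ≥ 30, n₂ = 40 ≥ 30), so a z-interval for the difference of means applies.

Point estimate: x̄₁ - x̄₂ = 45 - 48 = -3

Standard error: SE = √(s₁²/n₁ + s₂²/n₂)
= √(6²/30 + 12²/40)
= √(1.200000 + 3.600000)
= 2.190890

For 95% confidence, z* = 1.96 (from standard normal table)
Margin of error: E = z* × SE = 1.96 × 2.190890 = 4.2941

Z-interval: (x̄₁ - x̄₂) ± E = -3 ± 4.2941 = (-7.2941, 1.2941)

Rounded to 2 decimal places:

(-7.29, 1.29)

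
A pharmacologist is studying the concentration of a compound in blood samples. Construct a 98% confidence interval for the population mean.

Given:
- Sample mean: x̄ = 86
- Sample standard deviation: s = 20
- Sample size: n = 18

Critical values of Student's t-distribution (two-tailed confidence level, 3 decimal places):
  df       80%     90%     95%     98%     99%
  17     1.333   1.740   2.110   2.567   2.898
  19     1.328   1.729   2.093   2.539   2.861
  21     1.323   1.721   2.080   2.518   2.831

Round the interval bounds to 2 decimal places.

The population standard deviation σ is unknown (only the sample standard deviation s is given), so use a t-interval with df = n - 1 = 18 - 1 = 17.

For 98% confidence with df = 17, t* = 2.567 (from t-table)

Standard error: SE = s/√n = 20/√18 = 4.714045

Margin of error: E = t* × SE = 2.567 × 4.714045 = 12.1010

T-interval: x̄ ± E = 86 ± 12.1010 = (73.8990, 98.1010)

Rounded to 2 decimal places:

(73.90, 98.10)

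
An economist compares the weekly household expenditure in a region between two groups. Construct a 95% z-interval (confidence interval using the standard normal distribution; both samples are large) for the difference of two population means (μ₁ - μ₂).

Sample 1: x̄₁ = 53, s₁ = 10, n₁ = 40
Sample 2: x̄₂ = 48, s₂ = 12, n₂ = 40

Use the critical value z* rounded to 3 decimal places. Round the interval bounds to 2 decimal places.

Both samples are large (n₁ = 40 ≥ 30, n₂ = 40 ≥ 30), so a z-interval for the difference of means applies.

Point estimate: x̄₁ - x̄₂ = 53 - 48 = 5

Standard error: SE = √(s₁²/n₁ + s₂²/n₂)
= √(10²/40 + 12²/40)
= √(2.500000 + 3.600000)
= 2.469818

For 95% confidence, z* = 1.96 (from standard normal table)
Margin of error: E = z* × SE = 1.96 × 2.469818 = 4.8408

Z-interval: (x̄₁ - x̄₂) ± E = 5 ± 4.8408 = (0.1592, 9.8408)

Rounded to 2 decimal places:

(0.16, 9.84)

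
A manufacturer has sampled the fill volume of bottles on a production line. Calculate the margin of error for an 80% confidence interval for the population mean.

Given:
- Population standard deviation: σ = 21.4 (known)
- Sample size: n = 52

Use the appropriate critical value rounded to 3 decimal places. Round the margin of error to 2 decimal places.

The population standard deviation σ is known, so use the z-interval margin of error formula.

For 80% confidence, z* = 1.282 (from standard normal table)

Margin of error formula for z-interval: E = z* × σ/√n

E = 1.282 × 21.4/√52
  = 1.282 × 2.967646
  = 3.8045

Rounded to 2 decimal places:

3.80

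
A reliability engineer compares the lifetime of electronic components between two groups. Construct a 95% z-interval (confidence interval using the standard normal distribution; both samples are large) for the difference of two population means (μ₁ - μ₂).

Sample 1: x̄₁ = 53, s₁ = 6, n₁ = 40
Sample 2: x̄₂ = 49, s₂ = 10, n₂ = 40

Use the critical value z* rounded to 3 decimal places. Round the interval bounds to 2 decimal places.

Both samples are large (n₁ = 40 ≥ 30, n₂ = 40 ≥ 30), so a z-interval for the difference of means applies.

Point estimate: x̄₁ - x̄₂ = 53 - 49 = 4

Standard error: SE = √(s₁²/n₁ + s₂²/n₂)
= √(6²/40 + 10²/40)
= √(0.900000 + 2.500000)
= 1.843909

For 95% confidence, z* = 1.96 (from standard normal table)
Margin of error: E = z* × SE = 1.96 × 1.843909 = 3.6141

Z-interval: (x̄₁ - x̄₂) ± E = 4 ± 3.6141 = (0.3859, 7.6141)

Rounded to 2 decimal places:

(0.39, 7.61)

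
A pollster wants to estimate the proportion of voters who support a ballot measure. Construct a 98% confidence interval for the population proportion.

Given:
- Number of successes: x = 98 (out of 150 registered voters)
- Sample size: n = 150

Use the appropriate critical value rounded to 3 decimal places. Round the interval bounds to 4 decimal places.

Sample proportion: p̂ = 98/150 = 0.653333

Check conditions for normal approximation:
  np̂ = 98 ≥ 10 ✓
  n(1-p̂) = 52 ≥ 10 ✓

The sample is large enough, so use a z-interval (normal approximation) for the proportion.

For 98% confidence, z* = 2.326 (from standard normal table)

Standard error: SE = √(p̂(1-p̂)/n) = √(0.653333×0.346667/150) = 0.03885777

Margin of error: E = z* × SE = 2.326 × 0.03885777 = 0.090383

Z-interval: p̂ ± E = 0.653333 ± 0.090383 = (0.562950, 0.743716)

Rounded to 4 decimal places:

(0.5630, 0.7437)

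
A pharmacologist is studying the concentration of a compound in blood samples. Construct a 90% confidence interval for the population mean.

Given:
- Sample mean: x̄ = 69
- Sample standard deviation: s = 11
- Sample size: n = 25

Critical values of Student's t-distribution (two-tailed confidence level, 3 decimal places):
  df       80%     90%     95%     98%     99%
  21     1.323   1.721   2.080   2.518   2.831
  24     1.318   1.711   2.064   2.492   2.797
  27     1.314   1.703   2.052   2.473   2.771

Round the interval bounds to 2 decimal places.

The population standard deviation σ is unknown (only the sample standard deviation s is given), so use a t-interval with df = n - 1 = 25 - 1 = 24.

For 90% confidence with df = 24, t* = 1.711 (from t-table)

Standard error: SE = s/√n = 11/√25 = 2.200000

Margin of error: E = t* × SE = 1.711 × 2.200000 = 3.7642

T-interval: x̄ ± E = 69 ± 3.7642 = (65.2358, 72.7642)

Rounded to 2 decimal places:

(65.24, 72.76)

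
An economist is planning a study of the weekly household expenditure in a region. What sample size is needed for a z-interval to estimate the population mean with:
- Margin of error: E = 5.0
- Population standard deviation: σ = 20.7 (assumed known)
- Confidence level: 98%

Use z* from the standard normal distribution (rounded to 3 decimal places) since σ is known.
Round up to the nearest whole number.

Using z* since population σ is known (z-interval formula).

For 98% confidence, z* = 2.326 (from standard normal table)

Sample size formula for z-interval: n = (z*σ/E)²

n = (2.326 × 20.7 / 5.0)²
  = (9.629640)²
  = 92.7300

Round up to the nearest whole number: n = 93

93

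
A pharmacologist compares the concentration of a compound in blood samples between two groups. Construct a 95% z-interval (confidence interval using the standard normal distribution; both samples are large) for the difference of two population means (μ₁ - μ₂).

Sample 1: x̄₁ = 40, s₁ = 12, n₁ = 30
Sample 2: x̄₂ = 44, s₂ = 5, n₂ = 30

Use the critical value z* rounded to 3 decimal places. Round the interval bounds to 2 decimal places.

Both samples are large (n₁ = 30 ≥ 30, n₂ = 30 ≥ 30), so a z-interval for the difference of means applies.

Point estimate: x̄₁ - x̄₂ = 40 - 44 = -4

Standard error: SE = √(s₁²/n₁ + s₂²/n₂)
= √(12²/30 + 5²/30)
= √(4.800000 + 0.833333)
= 2.373464

For 95% confidence, z* = 1.96 (from standard normal table)
Margin of error: E = z* × SE = 1.96 × 2.373464 = 4.6520

Z-interval: (x̄₁ - x̄₂) ± E = -4 ± 4.6520 = (-8.6520, 0.6520)

Rounded to 2 decimal places:

(-8.65, 0.65)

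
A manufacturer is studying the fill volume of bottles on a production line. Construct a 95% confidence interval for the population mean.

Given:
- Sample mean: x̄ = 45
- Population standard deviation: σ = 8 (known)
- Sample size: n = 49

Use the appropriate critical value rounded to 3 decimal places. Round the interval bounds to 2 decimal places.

The population standard deviation σ is known, so use a z-interval (standard normal critical value).

For 95% confidence, z* = 1.96 (from standard normal table)

Standard error: SE = σ/√n = 8/√49 = 1.142857

Margin of error: E = z* × SE = 1.96 × 1.142857 = 2.2400

Z-interval: x̄ ± E = 45 ± 2.2400 = (42.7600, 47.2400)

Rounded to 2 decimal places:

(42.76, 47.24)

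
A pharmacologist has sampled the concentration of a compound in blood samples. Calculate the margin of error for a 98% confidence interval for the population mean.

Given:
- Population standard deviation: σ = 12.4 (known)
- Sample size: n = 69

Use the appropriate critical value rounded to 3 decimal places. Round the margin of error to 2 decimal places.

The population standard deviation σ is known, so use the z-interval margin of error formula.

For 98% confidence, z* = 2.326 (from standard normal table)

Margin of error formula for z-interval: E = z* × σ/√n

E = 2.326 × 12.4/√69
  = 2.326 × 1.492785
  = 3.4722

Rounded to 2 decimal places:

3.47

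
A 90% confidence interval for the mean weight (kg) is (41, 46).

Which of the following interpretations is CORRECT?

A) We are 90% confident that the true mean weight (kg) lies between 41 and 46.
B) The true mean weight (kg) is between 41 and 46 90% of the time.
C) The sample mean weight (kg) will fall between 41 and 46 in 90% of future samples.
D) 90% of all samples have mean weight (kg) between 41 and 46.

A confidence interval represents our confidence in the procedure, not a probability statement about the parameter.

Key concept: If we repeated this sampling process many times and computed a 90% CI each time, about 90% of those intervals would contain the true population parameter.

For this specific interval (41, 46):
- Midpoint (point estimate): 43.5
- Margin of error: 2.5

The correct interpretation is the one stating confidence that the true parameter lies in the interval — option A.

A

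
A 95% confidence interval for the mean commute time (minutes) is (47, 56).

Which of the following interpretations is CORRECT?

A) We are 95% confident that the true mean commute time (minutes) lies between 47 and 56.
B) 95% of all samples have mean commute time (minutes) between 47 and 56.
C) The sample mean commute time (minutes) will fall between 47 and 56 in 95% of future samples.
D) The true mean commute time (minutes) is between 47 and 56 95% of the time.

A confidence interval represents our confidence in the procedure, not a probability statement about the parameter.

Key concept: If we repeated this sampling process many times and computed a 95% CI each time, about 95% of those intervals would contain the true population parameter.

For this specific interval (47, 56):
- Midpoint (point estimate): 51.5
- Margin of error: 4.5

The correct interpretation is the one stating confidence that the true parameter lies in the interval — option A.

A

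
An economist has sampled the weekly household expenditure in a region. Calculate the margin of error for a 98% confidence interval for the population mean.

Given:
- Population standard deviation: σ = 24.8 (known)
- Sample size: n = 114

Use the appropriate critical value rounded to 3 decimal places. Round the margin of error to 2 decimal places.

The population standard deviation σ is known, so use the z-interval margin of error formula.

For 98% confidence, z* = 2.326 (from standard normal table)

Margin of error formula for z-interval: E = z* × σ/√n

E = 2.326 × 24.8/√114
  = 2.326 × 2.322733
  = 5.4027

Rounded to 2 decimal places:

5.40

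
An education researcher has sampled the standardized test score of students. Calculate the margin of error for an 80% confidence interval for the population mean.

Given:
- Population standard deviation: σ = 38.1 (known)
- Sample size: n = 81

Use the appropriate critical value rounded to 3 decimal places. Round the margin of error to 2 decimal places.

The population standard deviation σ is known, so use the z-interval margin of error formula.

For 80% confidence, z* = 1.282 (from standard normal table)

Margin of error formula for z-interval: E = z* × σ/√n

E = 1.282 × 38.1/√81
  = 1.282 × 4.233333
  = 5.4271

Rounded to 2 decimal places:

5.43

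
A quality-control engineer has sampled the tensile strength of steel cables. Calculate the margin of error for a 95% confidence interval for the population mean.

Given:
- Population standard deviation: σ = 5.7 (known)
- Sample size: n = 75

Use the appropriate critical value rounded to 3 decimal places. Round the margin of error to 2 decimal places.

The population standard deviation σ is known, so use the z-interval margin of error formula.

For 95% confidence, z* = 1.96 (from standard normal table)

Margin of error formula for z-interval: E = z* × σ/√n

E = 1.96 × 5.7/√75
  = 1.96 × 0.658179
  = 1.2900

Rounded to 2 decimal places:

1.29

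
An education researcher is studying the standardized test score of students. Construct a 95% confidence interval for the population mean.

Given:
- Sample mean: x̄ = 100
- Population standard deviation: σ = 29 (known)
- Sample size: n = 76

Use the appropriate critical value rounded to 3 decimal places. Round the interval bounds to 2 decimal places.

The population standard deviation σ is known, so use a z-interval (standard normal critical value).

For 95% confidence, z* = 1.96 (from standard normal table)

Standard error: SE = σ/√n = 29/√76 = 3.326528

Margin of error: E = z* × SE = 1.96 × 3.326528 = 6.5200

Z-interval: x̄ ± E = 100 ± 6.5200 = (93.4800, 106.5200)

Rounded to 2 decimal places:

(93.48, 106.52)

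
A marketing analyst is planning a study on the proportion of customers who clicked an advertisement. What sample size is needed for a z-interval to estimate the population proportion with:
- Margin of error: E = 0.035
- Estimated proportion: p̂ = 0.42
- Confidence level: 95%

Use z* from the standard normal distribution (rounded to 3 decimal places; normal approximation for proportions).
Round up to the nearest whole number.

Using z* for proportion z-interval (normal approximation).

For 95% confidence, z* = 1.96 (from standard normal table)

Sample size formula for proportion z-interval: n = z*²p̂(1-p̂)/E²

n = 1.96² × 0.42 × 0.58 / 0.035²
  = 3.8416 × 0.2436 / 0.001225
  = 763.9296

Round up to the nearest whole number: n = 764

764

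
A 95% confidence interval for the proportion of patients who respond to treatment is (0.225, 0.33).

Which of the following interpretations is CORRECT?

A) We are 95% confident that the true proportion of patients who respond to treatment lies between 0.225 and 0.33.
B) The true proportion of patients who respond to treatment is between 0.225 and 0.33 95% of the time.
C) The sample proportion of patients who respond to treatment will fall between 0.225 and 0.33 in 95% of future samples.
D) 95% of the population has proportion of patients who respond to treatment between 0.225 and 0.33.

A confidence interval represents our confidence in the procedure, not a probability statement about the parameter.

Key concept: If we repeated this sampling process many times and computed a 95% CI each time, about 95% of those intervals would contain the true population parameter.

For this specific interval (0.225, 0.33):
- Midpoint (point estimate): 0.2775
- Margin of error: 0.0525

The correct interpretation is the one stating confidence that the true parameter lies in the interval — option A.

A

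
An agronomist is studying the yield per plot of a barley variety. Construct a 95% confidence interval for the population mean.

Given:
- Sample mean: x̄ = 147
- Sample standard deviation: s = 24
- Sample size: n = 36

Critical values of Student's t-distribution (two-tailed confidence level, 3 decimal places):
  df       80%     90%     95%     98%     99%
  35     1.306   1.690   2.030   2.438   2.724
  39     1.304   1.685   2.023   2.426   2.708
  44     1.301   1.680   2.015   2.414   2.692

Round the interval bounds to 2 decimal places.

The population standard deviation σ is unknown (only the sample standard deviation s is given), so use a t-interval with df = n - 1 = 36 - 1 = 35.

For 95% confidence with df = 35, t* = 2.030 (from t-table)

Standard error: SE = s/√n = 24/√36 = 4.000000

Margin of error: E = t* × SE = 2.030 × 4.000000 = 8.1200

T-interval: x̄ ± E = 147 ± 8.1200 = (138.8800, 155.1200)

Rounded to 2 decimal places:

(138.88, 155.12)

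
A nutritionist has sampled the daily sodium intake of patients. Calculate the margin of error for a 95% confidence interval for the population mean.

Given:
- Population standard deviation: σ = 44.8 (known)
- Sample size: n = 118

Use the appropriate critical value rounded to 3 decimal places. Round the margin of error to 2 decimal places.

The population standard deviation σ is known, so use the z-interval margin of error formula.

For 95% confidence, z* = 1.96 (from standard normal table)

Margin of error formula for z-interval: E = z* × σ/√n

E = 1.96 × 44.8/√118
  = 1.96 × 4.124174
  = 8.0834

Rounded to 2 decimal places:

8.08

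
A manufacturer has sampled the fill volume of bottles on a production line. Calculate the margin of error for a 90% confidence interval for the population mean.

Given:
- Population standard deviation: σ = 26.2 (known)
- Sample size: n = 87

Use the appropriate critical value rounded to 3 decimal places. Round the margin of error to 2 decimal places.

The population standard deviation σ is known, so use the z-interval margin of error formula.

For 90% confidence, z* = 1.645 (from standard normal table)

Margin of error formula for z-interval: E = z* × σ/√n

E = 1.645 × 26.2/√87
  = 1.645 × 2.808935
  = 4.6207

Rounded to 2 decimal places:

4.62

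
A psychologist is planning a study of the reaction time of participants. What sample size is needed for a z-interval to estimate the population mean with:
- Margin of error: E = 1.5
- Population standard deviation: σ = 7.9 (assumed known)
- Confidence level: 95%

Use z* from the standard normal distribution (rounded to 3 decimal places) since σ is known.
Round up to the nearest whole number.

Using z* since population σ is known (z-interval formula).

For 95% confidence, z* = 1.96 (from standard normal table)

Sample size formula for z-interval: n = (z*σ/E)²

n = (1.96 × 7.9 / 1.5)²
  = (10.322667)²
  = 106.5574

Round up to the nearest whole number: n = 107

107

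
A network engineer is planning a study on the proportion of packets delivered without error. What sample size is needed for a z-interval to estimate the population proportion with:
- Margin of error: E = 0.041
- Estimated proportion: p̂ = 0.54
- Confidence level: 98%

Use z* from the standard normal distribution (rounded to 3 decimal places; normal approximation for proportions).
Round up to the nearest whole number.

Using z* for proportion z-interval (normal approximation).

For 98% confidence, z* = 2.326 (from standard normal table)

Sample size formula for proportion z-interval: n = z*²p̂(1-p̂)/E²

n = 2.326² × 0.54 × 0.46 / 0.041²
  = 5.410276 × 0.2484 / 0.001681
  = 799.4721

Round up to the nearest whole number: n = 800

800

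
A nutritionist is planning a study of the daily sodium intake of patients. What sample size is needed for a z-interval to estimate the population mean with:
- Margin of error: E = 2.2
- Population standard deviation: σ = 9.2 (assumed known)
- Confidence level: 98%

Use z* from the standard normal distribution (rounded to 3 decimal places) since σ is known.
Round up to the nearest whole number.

Using z* since population σ is known (z-interval formula).

For 98% confidence, z* = 2.326 (from standard normal table)

Sample size formula for z-interval: n = (z*σ/E)²

n = (2.326 × 9.2 / 2.2)²
  = (9.726909)²
  = 94.6128

Round up to the nearest whole number: n = 95

95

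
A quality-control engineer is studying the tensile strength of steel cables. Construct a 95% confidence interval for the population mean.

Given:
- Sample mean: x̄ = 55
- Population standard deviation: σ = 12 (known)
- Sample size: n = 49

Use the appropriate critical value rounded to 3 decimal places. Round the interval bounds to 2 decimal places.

The population standard deviation σ is known, so use a z-interval (standard normal critical value).

For 95% confidence, z* = 1.96 (from standard normal table)

Standard error: SE = σ/√n = 12/√49 = 1.714286

Margin of error: E = z* × SE = 1.96 × 1.714286 = 3.3600

Z-interval: x̄ ± E = 55 ± 3.3600 = (51.6400, 58.3600)

Rounded to 2 decimal places:

(51.64, 58.36)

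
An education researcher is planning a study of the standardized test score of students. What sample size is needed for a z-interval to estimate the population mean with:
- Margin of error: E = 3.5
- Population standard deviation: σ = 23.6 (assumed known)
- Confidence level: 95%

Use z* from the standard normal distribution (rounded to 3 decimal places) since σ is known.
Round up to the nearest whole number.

Using z* since population σ is known (z-interval formula).

For 95% confidence, z* = 1.96 (from standard normal table)

Sample size formula for z-interval: n = (z*σ/E)²

n = (1.96 × 23.6 / 3.5)²
  = (13.216000)²
  = 174.6627

Round up to the nearest whole number: n = 175

175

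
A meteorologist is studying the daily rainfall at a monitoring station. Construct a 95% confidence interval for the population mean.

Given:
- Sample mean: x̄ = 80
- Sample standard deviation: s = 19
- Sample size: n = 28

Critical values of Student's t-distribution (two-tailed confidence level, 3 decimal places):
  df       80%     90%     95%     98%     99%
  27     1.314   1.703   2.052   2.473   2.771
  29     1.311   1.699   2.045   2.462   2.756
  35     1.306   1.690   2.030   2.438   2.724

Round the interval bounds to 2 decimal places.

The population standard deviation σ is unknown (only the sample standard deviation s is given), so use a t-interval with df = n - 1 = 28 - 1 = 27.

For 95% confidence with df = 27, t* = 2.052 (from t-table)

Standard error: SE = s/√n = 19/√28 = 3.590662

Margin of error: E = t* × SE = 2.052 × 3.590662 = 7.3680

T-interval: x̄ ± E = 80 ± 7.3680 = (72.6320, 87.3680)

Rounded to 2 decimal places:

(72.63, 87.37)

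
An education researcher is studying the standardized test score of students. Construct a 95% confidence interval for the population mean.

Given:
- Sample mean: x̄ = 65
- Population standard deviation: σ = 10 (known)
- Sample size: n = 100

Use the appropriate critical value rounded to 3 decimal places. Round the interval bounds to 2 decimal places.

The population standard deviation σ is known, so use a z-interval (standard normal critical value).

For 95% confidence, z* = 1.96 (from standard normal table)

Standard error: SE = σ/√n = 10/√100 = 1.000000

Margin of error: E = z* × SE = 1.96 × 1.000000 = 1.9600

Z-interval: x̄ ± E = 65 ± 1.9600 = (63.0400, 66.9600)

Rounded to 2 decimal places:

(63.04, 66.96)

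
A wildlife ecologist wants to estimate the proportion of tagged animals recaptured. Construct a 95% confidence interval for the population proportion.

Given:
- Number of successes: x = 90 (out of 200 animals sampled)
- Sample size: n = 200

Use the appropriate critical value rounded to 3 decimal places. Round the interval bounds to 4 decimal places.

Sample proportion: p̂ = 90/200 = 0.450000

Check conditions for normal approximation:
  np̂ = 90 ≥ 10 ✓
  n(1-p̂) = 110 ≥ 10 ✓

The sample is large enough, so use a z-interval (normal approximation) for the proportion.

For 95% confidence, z* = 1.96 (from standard normal table)

Standard error: SE = √(p̂(1-p̂)/n) = √(0.450000×0.550000/200) = 0.03517812

Margin of error: E = z* × SE = 1.96 × 0.03517812 = 0.068949

Z-interval: p̂ ± E = 0.450000 ± 0.068949 = (0.381051, 0.518949)

Rounded to 4 decimal places:

(0.3811, 0.5189)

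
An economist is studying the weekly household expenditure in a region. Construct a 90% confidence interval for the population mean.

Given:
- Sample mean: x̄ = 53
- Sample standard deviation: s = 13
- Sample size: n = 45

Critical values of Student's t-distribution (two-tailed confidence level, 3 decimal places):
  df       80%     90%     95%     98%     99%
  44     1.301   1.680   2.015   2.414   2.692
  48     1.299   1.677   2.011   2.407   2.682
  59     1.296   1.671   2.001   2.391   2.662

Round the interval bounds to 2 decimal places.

The population standard deviation σ is unknown (only the sample standard deviation s is given), so use a t-interval with df = n - 1 = 45 - 1 = 44.

For 90% confidence with df = 44, t* = 1.680 (from t-table)

Standard error: SE = s/√n = 13/√45 = 1.937926

Margin of error: E = t* × SE = 1.680 × 1.937926 = 3.2557

T-interval: x̄ ± E = 53 ± 3.2557 = (49.7443, 56.2557)

Rounded to 2 decimal places:

(49.74, 56.26)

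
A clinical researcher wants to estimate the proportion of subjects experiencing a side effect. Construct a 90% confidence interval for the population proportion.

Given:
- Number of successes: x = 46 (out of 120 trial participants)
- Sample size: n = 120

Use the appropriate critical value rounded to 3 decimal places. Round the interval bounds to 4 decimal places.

Sample proportion: p̂ = 46/120 = 0.383333

Check conditions for normal approximation:
  np̂ = 46 ≥ 10 ✓
  n(1-p̂) = 74 ≥ 10 ✓

The sample is large enough, so use a z-interval (normal approximation) for the proportion.

For 90% confidence, z* = 1.645 (from standard normal table)

Standard error: SE = √(p̂(1-p̂)/n) = √(0.383333×0.616667/120) = 0.04438364

Margin of error: E = z* × SE = 1.645 × 0.04438364 = 0.073011

Z-interval: p̂ ± E = 0.383333 ± 0.073011 = (0.310322, 0.456344)

Rounded to 4 decimal places:

(0.3103, 0.4563)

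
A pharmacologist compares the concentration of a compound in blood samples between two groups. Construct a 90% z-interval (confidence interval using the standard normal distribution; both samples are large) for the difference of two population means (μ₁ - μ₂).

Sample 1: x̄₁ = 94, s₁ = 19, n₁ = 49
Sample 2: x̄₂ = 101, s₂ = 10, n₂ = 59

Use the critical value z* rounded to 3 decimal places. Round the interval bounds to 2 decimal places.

Both samples are large (n₁ = 49 ≥ 30, n₂ = 59 ≥ 30), so a z-interval for the difference of means applies.

Point estimate: x̄₁ - x̄₂ = 94 - 101 = -7

Standard error: SE = √(s₁²/n₁ + s₂²/n₂)
= √(19²/49 + 10²/59)
= √(7.367347 + 1.694915)
= 3.010359

For 90% confidence, z* = 1.645 (from standard normal table)
Margin of error: E = z* × SE = 1.645 × 3.010359 = 4.9520

Z-interval: (x̄₁ - x̄₂) ± E = -7 ± 4.9520 = (-11.9520, -2.0480)

Rounded to 2 decimal places:

(-11.95, -2.05)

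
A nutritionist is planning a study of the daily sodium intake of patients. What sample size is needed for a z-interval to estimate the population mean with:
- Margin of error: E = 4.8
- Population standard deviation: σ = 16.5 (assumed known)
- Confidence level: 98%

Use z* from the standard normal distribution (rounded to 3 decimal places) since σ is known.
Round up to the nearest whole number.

Using z* since population σ is known (z-interval formula).

For 98% confidence, z* = 2.326 (from standard normal table)

Sample size formula for z-interval: n = (z*σ/E)²

n = (2.326 × 16.5 / 4.8)²
  = (7.995625)²
  = 63.9300

Round up to the nearest whole number: n = 64

64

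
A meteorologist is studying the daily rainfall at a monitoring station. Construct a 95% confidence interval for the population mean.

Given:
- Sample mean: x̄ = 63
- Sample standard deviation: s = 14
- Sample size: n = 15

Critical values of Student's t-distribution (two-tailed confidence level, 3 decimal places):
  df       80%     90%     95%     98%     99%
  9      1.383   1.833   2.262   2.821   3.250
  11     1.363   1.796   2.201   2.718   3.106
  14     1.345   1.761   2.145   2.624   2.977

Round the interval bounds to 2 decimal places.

The population standard deviation σ is unknown (only the sample standard deviation s is given), so use a t-interval with df = n - 1 = 15 - 1 = 14.

For 95% confidence with df = 14, t* = 2.145 (from t-table)

Standard error: SE = s/√n = 14/√15 = 3.614784

Margin of error: E = t* × SE = 2.145 × 3.614784 = 7.7537

T-interval: x̄ ± E = 63 ± 7.7537 = (55.2463, 70.7537)

Rounded to 2 decimal places:

(55.25, 70.75)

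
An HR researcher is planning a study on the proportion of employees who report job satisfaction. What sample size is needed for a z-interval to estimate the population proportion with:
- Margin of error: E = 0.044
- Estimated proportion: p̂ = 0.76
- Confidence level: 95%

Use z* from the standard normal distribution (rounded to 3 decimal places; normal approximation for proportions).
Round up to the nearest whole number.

Using z* for proportion z-interval (normal approximation).

For 95% confidence, z* = 1.96 (from standard normal table)

Sample size formula for proportion z-interval: n = z*²p̂(1-p̂)/E²

n = 1.96² × 0.76 × 0.24 / 0.044²
  = 3.8416 × 0.1824 / 0.001936
  = 361.9359

Round up to the nearest whole number: n = 362

362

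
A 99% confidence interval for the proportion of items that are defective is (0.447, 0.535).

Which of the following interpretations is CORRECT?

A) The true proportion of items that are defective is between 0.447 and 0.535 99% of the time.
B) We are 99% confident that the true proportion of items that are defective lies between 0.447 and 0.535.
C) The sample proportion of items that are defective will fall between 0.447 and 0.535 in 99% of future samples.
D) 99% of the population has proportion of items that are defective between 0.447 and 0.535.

A confidence interval represents our confidence in the procedure, not a probability statement about the parameter.

Key concept: If we repeated this sampling process many times and computed a 99% CI each time, about 99% of those intervals would contain the true population parameter.

For this specific interval (0.447, 0.535):
- Midpoint (point estimate): 0.491
- Margin of error: 0.044

The correct interpretation is the one stating confidence that the true parameter lies in the interval — option B.

B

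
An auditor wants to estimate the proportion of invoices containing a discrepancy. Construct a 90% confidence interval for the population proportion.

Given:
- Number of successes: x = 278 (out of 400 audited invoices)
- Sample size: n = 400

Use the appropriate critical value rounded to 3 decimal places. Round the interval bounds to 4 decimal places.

Sample proportion: p̂ = 278/400 = 0.695000

Check conditions for normal approximation:
  np̂ = 278 ≥ 10 ✓
  n(1-p̂) = 122 ≥ 10 ✓

The sample is large enough, so use a z-interval (normal approximation) for the proportion.

For 90% confidence, z* = 1.645 (from standard normal table)

Standard error: SE = √(p̂(1-p̂)/n) = √(0.695000×0.305000/400) = 0.02302037

Margin of error: E = z* × SE = 1.645 × 0.02302037 = 0.037869

Z-interval: p̂ ± E = 0.695000 ± 0.037869 = (0.657131, 0.732869)

Rounded to 4 decimal places:

(0.6571, 0.7329)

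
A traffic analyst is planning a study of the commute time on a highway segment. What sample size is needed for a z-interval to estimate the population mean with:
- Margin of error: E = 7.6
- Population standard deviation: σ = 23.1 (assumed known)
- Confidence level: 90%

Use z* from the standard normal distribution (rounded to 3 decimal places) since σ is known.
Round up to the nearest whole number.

Using z* since population σ is known (z-interval formula).

For 90% confidence, z* = 1.645 (from standard normal table)

Sample size formula for z-interval: n = (z*σ/E)²

n = (1.645 × 23.1 / 7.6)²
  = (4.999934)²
  = 24.9993

Round up to the nearest whole number: n = 25

25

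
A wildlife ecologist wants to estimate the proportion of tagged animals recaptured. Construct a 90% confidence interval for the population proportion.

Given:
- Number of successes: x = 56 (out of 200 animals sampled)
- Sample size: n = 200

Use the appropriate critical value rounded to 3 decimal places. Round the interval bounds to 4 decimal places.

Sample proportion: p̂ = 56/200 = 0.280000

Check conditions for normal approximation:
  np̂ = 56 ≥ 10 ✓
  n(1-p̂) = 144 ≥ 10 ✓

The sample is large enough, so use a z-interval (normal approximation) for the proportion.

For 90% confidence, z* = 1.645 (from standard normal table)

Standard error: SE = √(p̂(1-p̂)/n) = √(0.280000×0.720000/200) = 0.03174902

Margin of error: E = z* × SE = 1.645 × 0.03174902 = 0.052227

Z-interval: p̂ ± E = 0.280000 ± 0.052227 = (0.227773, 0.332227)

Rounded to 4 decimal places:

(0.2278, 0.3322)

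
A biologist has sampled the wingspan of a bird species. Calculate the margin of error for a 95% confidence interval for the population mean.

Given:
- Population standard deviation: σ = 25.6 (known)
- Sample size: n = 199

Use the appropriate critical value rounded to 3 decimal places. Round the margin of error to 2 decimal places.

The population standard deviation σ is known, so use the z-interval margin of error formula.

For 95% confidence, z* = 1.96 (from standard normal table)

Margin of error formula for z-interval: E = z* × σ/√n

E = 1.96 × 25.6/√199
  = 1.96 × 1.814736
  = 3.5569

Rounded to 2 decimal places:

3.56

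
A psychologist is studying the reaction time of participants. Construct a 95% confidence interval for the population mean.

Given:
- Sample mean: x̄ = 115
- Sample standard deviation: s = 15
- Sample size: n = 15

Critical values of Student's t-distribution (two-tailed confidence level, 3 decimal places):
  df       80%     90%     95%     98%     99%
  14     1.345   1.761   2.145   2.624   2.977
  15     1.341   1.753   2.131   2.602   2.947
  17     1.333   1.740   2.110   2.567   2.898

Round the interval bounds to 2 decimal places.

The population standard deviation σ is unknown (only the sample standard deviation s is given), so use a t-interval with df = n - 1 = 15 - 1 = 14.

For 95% confidence with df = 14, t* = 2.145 (from t-table)

Standard error: SE = s/√n = 15/√15 = 3.872983

Margin of error: E = t* × SE = 2.145 × 3.872983 = 8.3075

T-interval: x̄ ± E = 115 ± 8.3075 = (106.6925, 123.3075)

Rounded to 2 decimal places:

(106.69, 123.31)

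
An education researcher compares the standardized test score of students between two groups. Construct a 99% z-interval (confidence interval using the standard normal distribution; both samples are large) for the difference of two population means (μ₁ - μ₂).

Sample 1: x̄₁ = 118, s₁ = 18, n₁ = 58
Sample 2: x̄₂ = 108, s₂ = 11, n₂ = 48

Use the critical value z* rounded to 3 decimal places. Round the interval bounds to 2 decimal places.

Both samples are large (n₁ = 58 ≥ 30, n₂ = 48 ≥ 30), so a z-interval for the difference of means applies.

Point estimate: x̄₁ - x̄₂ = 118 - 108 = 10

Standard error: SE = √(s₁²/n₁ + s₂²/n₂)
= √(18²/58 + 11²/48)
= √(5.586207 + 2.520833)
= 2.847286

For 99% confidence, z* = 2.576 (from standard normal table)
Margin of error: E = z* × SE = 2.576 × 2.847286 = 7.3346

Z-interval: (x̄₁ - x̄₂) ± E = 10 ± 7.3346 = (2.6654, 17.3346)

Rounded to 2 decimal places:

(2.67, 17.33)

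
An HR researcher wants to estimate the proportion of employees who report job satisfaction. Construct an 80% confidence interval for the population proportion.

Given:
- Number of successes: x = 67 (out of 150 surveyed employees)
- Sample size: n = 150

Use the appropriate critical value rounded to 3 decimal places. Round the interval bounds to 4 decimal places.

Sample proportion: p̂ = 67/150 = 0.446667

Check conditions for normal approximation:
  np̂ = 67 ≥ 10 ✓
  n(1-p̂) = 83 ≥ 10 ✓

The sample is large enough, so use a z-interval (normal approximation) for the proportion.

For 80% confidence, z* = 1.282 (from standard normal table)

Standard error: SE = √(p̂(1-p̂)/n) = √(0.446667×0.553333/150) = 0.04059192

Margin of error: E = z* × SE = 1.282 × 0.04059192 = 0.052039

Z-interval: p̂ ± E = 0.446667 ± 0.052039 = (0.394628, 0.498706)

Rounded to 4 decimal places:

(0.3946, 0.4987)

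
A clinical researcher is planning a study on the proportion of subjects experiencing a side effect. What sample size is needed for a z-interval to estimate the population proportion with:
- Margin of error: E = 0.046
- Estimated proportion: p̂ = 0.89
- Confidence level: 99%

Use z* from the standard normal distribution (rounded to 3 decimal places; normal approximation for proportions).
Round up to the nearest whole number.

Using z* for proportion z-interval (normal approximation).

For 99% confidence, z* = 2.576 (from standard normal table)

Sample size formula for proportion z-interval: n = z*²p̂(1-p̂)/E²

n = 2.576² × 0.89 × 0.11 / 0.046²
  = 6.635776 × 0.0979 / 0.002116
  = 307.0144

Round up to the nearest whole number: n = 308

308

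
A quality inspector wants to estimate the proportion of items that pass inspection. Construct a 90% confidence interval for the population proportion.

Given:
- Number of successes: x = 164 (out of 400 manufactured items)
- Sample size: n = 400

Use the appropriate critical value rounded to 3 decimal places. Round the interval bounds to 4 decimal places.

Sample proportion: p̂ = 164/400 = 0.410000

Check conditions for normal approximation:
  np̂ = 164 ≥ 10 ✓
  n(1-p̂) = 236 ≥ 10 ✓

The sample is large enough, so use a z-interval (normal approximation) for the proportion.

For 90% confidence, z* = 1.645 (from standard normal table)

Standard error: SE = √(p̂(1-p̂)/n) = √(0.410000×0.590000/400) = 0.02459167

Margin of error: E = z* × SE = 1.645 × 0.02459167 = 0.040453

Z-interval: p̂ ± E = 0.410000 ± 0.040453 = (0.369547, 0.450453)

Rounded to 4 decimal places:

(0.3695, 0.4505)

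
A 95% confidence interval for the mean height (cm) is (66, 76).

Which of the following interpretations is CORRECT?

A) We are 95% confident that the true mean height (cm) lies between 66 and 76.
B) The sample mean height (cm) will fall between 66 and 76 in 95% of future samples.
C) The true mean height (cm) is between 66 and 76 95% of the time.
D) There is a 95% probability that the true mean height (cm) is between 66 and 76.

A confidence interval represents our confidence in the procedure, not a probability statement about the parameter.

Key concept: If we repeated this sampling process many times and computed a 95% CI each time, about 95% of those intervals would contain the true population parameter.

For this specific interval (66, 76):
- Midpoint (point estimate): 71
- Margin of error: 5

The correct interpretation is the one stating confidence that the true parameter lies in the interval — option A.

A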